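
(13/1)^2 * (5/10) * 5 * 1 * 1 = 845/2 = 422.50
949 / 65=73 / 5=14.60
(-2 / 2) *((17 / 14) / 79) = -17 / 1106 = -0.02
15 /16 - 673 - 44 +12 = -11265 /16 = -704.06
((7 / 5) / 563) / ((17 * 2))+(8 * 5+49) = 8518197 / 95710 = 89.00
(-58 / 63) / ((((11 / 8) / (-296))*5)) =137344 / 3465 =39.64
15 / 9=5 / 3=1.67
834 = 834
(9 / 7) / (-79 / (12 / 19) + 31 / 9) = -324 / 30653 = -0.01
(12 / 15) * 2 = 8 / 5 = 1.60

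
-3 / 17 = -0.18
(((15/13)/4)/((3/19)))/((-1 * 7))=-0.26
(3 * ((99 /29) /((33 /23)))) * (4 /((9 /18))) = 1656 /29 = 57.10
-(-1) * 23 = 23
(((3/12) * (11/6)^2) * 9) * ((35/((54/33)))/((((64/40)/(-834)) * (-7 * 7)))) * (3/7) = 4625225/6272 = 737.44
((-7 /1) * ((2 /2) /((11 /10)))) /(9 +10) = -70 /209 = -0.33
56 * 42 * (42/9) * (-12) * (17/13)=-2239104/13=-172238.77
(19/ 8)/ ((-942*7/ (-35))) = 95/ 7536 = 0.01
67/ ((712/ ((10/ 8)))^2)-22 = -178442613/ 8111104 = -22.00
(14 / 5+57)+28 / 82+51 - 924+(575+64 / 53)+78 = -1723743 / 10865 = -158.65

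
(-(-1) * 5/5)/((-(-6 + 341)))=-1/335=-0.00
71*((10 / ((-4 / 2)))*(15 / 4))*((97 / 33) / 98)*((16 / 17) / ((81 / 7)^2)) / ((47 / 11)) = -344350 / 5242239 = -0.07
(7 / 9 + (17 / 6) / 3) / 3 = 31 / 54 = 0.57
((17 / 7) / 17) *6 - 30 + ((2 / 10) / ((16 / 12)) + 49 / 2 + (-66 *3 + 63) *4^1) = -76229 / 140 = -544.49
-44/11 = -4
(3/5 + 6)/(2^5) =33/160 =0.21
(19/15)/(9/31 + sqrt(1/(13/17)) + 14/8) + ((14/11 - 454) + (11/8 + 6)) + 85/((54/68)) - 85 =-2864030347997/6780213000 - 292144 * sqrt(221)/8560875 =-422.92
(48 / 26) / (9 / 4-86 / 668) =16032 / 18421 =0.87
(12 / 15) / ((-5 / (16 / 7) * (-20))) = 16 / 875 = 0.02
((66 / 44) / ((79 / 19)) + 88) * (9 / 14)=125649 / 2212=56.80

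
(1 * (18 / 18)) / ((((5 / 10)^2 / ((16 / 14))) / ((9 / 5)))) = 288 / 35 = 8.23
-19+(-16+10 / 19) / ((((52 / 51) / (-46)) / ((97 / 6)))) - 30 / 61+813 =364002985 / 30134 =12079.48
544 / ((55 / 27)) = 14688 / 55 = 267.05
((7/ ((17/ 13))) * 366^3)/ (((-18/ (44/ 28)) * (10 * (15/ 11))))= -714082226/ 425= -1680193.47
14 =14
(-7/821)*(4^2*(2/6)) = -112/2463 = -0.05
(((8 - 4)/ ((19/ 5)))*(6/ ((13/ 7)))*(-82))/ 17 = -68880/ 4199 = -16.40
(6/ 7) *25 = 150/ 7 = 21.43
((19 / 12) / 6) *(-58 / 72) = -551 / 2592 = -0.21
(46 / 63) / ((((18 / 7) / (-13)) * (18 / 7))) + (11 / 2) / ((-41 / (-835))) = 3305026 / 29889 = 110.58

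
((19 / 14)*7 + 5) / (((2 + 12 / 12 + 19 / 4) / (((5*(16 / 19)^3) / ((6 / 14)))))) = 13.04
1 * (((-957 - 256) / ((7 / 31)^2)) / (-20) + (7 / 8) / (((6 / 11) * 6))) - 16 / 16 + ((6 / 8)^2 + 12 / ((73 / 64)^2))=450666606259 / 376014240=1198.54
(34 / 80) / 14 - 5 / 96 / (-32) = 3439 / 107520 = 0.03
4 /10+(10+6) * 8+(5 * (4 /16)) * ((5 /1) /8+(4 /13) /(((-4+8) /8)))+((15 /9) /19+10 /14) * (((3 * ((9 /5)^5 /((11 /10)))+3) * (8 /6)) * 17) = 255913456661 /228228000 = 1121.31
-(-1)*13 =13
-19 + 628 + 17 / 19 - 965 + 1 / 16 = -355.04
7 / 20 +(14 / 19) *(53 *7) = 104013 / 380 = 273.72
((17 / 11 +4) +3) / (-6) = -47 / 33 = -1.42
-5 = -5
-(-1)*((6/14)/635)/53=3/235585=0.00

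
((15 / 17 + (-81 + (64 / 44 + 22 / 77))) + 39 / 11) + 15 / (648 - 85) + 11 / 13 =-64415523 / 870961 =-73.96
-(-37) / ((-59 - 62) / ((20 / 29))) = -740 / 3509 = -0.21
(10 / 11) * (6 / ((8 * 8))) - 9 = -1569 / 176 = -8.91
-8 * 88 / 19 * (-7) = 4928 / 19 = 259.37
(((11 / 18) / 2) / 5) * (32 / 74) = 44 / 1665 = 0.03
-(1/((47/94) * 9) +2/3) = -8/9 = -0.89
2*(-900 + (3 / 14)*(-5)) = -12615 / 7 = -1802.14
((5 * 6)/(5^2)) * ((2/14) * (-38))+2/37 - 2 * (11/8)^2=-424407/41440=-10.24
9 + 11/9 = 92/9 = 10.22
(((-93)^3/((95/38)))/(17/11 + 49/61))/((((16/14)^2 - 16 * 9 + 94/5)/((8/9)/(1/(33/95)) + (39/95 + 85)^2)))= 145102397557796679/17989045150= 8066153.39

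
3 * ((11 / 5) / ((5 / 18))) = 594 / 25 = 23.76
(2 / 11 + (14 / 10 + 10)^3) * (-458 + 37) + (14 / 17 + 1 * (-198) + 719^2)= -2502124186 / 23375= -107042.75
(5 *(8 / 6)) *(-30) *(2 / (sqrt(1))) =-400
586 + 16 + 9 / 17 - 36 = 9631 / 17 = 566.53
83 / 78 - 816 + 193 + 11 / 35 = -621.62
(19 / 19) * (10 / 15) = 2 / 3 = 0.67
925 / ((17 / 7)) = 6475 / 17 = 380.88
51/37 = 1.38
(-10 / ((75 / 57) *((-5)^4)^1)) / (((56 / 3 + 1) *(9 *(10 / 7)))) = -133 / 2765625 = -0.00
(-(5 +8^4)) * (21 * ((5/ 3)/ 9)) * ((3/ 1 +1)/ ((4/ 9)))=-143535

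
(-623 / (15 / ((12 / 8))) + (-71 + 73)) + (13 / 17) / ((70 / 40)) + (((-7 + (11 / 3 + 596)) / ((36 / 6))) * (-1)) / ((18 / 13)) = -131.20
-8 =-8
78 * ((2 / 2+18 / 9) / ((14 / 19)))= 2223 / 7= 317.57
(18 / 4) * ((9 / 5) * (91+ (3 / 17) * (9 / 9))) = 12555 / 17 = 738.53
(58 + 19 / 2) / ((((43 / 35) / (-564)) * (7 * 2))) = -95175 / 43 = -2213.37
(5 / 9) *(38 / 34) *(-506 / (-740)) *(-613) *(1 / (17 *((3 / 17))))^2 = -2946691 / 101898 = -28.92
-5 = -5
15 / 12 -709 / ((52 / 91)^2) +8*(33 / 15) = -172197 / 80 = -2152.46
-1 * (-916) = 916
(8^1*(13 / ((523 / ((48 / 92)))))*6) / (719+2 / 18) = 8424 / 9731461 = 0.00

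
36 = 36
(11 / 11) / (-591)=-1 / 591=-0.00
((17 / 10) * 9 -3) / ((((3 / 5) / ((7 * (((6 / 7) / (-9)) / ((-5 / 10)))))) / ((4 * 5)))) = 1640 / 3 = 546.67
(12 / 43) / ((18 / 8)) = 16 / 129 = 0.12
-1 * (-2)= 2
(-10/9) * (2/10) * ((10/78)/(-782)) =5/137241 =0.00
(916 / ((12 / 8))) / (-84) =-458 / 63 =-7.27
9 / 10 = 0.90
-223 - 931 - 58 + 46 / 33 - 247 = -48101 / 33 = -1457.61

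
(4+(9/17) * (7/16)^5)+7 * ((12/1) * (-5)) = -7415378209/17825792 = -415.99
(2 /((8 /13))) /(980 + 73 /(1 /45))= 13 /17060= 0.00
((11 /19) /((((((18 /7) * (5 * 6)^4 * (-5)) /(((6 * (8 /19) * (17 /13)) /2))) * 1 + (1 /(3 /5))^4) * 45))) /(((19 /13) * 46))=-153153 /5045831750018750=-0.00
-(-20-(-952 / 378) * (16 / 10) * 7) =-1108 / 135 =-8.21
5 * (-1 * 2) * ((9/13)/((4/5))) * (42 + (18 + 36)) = -10800/13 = -830.77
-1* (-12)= 12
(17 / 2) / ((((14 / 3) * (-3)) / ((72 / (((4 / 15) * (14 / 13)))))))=-29835 / 196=-152.22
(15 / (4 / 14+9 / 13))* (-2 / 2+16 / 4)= 4095 / 89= 46.01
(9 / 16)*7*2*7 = 441 / 8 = 55.12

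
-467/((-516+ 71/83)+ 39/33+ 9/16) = 6821936/7499751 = 0.91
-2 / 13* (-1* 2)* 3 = 12 / 13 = 0.92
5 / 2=2.50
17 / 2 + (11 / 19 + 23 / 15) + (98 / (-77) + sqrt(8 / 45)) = 2 *sqrt(10) / 15 + 58559 / 6270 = 9.76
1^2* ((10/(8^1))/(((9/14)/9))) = 35/2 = 17.50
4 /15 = 0.27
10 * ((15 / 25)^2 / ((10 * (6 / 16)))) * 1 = 24 / 25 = 0.96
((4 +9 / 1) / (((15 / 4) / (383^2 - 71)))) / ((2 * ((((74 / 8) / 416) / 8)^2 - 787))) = -675534069563392 / 2091956285385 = -322.92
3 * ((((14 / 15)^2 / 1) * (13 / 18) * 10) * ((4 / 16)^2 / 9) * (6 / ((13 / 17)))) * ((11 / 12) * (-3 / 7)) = -1309 / 3240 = -0.40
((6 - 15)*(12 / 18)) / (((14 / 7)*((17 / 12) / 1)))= -36 / 17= -2.12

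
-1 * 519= -519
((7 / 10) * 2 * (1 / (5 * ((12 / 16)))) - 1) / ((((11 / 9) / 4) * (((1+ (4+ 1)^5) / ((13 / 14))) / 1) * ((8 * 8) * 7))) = -611 / 449310400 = -0.00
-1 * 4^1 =-4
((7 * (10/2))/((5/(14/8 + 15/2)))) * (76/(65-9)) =703/8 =87.88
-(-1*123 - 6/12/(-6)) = 1475/12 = 122.92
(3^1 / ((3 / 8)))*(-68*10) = -5440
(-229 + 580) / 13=27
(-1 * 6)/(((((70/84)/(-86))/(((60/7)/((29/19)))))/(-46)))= -32470848/203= -159954.92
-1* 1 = -1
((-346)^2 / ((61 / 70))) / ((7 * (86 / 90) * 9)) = 5985800 / 2623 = 2282.04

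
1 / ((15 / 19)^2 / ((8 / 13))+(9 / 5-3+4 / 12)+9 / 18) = 43320 / 27991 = 1.55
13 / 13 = 1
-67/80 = -0.84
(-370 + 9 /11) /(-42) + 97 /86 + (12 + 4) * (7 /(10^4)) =61641406 /6208125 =9.93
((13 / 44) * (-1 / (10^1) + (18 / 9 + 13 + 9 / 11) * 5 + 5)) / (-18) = -120107 / 87120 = -1.38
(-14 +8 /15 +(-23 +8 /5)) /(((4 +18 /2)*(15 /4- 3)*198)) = -1046 /57915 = -0.02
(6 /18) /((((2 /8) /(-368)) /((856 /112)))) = -78752 /21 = -3750.10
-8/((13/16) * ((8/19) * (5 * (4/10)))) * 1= -152/13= -11.69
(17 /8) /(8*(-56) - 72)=-17 /4160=-0.00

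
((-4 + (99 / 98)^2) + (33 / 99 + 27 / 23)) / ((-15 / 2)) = 975619 / 4970070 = 0.20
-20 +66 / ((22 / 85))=235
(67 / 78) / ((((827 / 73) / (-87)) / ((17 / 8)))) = -2411263 / 172016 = -14.02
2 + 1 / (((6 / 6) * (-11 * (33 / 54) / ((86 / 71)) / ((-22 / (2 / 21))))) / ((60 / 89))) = 2089498 / 69509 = 30.06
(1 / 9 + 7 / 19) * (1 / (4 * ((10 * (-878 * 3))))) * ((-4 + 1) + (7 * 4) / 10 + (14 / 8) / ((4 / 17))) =-7913 / 240220800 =-0.00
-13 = -13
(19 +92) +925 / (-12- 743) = 16576 / 151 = 109.77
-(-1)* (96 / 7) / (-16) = -6 / 7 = -0.86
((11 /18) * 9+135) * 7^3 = 96383 /2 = 48191.50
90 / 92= 45 / 46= 0.98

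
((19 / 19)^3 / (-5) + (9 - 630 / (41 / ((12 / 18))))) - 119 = -24691 / 205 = -120.44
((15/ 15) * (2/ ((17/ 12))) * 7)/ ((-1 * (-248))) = 0.04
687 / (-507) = -229 / 169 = -1.36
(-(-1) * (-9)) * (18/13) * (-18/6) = 486/13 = 37.38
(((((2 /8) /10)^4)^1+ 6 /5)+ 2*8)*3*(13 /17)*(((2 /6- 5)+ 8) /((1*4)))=572416013 /17408000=32.88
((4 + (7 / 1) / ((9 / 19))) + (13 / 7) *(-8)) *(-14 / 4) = -247 / 18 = -13.72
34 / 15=2.27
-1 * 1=-1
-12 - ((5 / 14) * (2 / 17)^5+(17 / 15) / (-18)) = -11.94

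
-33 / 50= -0.66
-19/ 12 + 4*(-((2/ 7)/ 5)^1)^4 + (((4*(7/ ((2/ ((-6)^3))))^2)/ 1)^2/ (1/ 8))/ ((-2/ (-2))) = 752923019241279648893/ 18007500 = 41811635109886.42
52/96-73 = -1739/24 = -72.46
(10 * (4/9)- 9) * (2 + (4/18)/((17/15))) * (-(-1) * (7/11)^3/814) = -787528/248648103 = -0.00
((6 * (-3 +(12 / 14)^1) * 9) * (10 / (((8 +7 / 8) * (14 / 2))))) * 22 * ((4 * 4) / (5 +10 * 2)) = -262.25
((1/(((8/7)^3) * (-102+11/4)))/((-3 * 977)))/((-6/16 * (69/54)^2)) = -3087/820730804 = -0.00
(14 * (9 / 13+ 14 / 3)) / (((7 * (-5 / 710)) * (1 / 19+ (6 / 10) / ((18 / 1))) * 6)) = -5638820 / 1911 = -2950.72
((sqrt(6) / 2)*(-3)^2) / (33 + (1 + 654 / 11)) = 99*sqrt(6) / 2056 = 0.12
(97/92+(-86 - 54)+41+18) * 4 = -7355/23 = -319.78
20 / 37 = 0.54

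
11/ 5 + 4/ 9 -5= -106/ 45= -2.36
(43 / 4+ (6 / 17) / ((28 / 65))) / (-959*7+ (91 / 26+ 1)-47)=-5507 / 3215618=-0.00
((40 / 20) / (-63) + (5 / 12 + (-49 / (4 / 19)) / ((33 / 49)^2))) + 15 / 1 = -1264850 / 2541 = -497.78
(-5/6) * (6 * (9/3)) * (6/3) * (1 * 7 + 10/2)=-360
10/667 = 0.01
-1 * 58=-58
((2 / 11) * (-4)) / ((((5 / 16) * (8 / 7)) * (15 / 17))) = -1904 / 825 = -2.31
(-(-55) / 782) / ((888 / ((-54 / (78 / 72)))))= -1485 / 376142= -0.00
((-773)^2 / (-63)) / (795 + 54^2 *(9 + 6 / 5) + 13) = -2987645 / 9623628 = -0.31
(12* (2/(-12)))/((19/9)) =-0.95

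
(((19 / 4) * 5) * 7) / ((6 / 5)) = 3325 / 24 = 138.54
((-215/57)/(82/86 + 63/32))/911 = -295840/208798467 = -0.00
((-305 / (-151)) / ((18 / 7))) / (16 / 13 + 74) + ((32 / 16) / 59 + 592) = 92852703265 / 156834036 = 592.04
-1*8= -8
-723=-723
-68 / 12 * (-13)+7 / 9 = 670 / 9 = 74.44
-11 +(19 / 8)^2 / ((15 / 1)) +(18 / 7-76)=-564833 / 6720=-84.05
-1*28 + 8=-20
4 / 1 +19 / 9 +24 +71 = 101.11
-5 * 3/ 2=-15/ 2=-7.50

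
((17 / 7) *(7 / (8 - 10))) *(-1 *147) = 2499 / 2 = 1249.50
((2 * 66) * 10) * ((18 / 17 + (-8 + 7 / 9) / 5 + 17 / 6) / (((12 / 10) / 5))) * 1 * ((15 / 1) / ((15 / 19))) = 39135250 / 153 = 255785.95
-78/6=-13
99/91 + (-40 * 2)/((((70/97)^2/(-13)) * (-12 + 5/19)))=-120076501/710255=-169.06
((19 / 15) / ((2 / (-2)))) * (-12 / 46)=38 / 115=0.33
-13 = -13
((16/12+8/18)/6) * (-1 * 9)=-8/3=-2.67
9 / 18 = 1 / 2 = 0.50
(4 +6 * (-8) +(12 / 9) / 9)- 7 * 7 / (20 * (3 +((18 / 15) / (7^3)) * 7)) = -1191401 / 26676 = -44.66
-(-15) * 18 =270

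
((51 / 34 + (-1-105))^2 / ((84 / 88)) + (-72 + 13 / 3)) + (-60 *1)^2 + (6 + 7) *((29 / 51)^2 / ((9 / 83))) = 4919612893 / 327726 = 15011.36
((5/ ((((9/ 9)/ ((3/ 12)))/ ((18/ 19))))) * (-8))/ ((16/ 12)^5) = -10935/ 4864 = -2.25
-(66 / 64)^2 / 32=-1089 / 32768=-0.03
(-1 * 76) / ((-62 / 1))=38 / 31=1.23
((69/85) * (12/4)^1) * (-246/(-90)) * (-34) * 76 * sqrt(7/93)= -143336 * sqrt(651)/775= -4718.94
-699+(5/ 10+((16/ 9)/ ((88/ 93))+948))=16591/ 66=251.38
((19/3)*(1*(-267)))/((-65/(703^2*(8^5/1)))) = 27384460705792/65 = 421299395473.72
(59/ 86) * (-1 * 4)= -118/ 43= -2.74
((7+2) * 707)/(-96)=-2121/32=-66.28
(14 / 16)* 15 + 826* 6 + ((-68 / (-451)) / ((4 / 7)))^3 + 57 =3688539896131 / 733870808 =5026.14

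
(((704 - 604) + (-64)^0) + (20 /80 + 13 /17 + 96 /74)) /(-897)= -0.12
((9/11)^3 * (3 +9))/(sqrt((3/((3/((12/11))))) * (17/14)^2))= 20412 * sqrt(33)/22627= 5.18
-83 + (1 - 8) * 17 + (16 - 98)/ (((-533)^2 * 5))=-202.00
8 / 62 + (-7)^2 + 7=1740 / 31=56.13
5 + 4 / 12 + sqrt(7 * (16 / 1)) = 16 / 3 + 4 * sqrt(7) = 15.92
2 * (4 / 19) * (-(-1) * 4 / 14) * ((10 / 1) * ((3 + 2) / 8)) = 100 / 133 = 0.75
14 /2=7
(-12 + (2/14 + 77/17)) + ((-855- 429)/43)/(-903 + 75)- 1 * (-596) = 207857017/353073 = 588.71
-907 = -907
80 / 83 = 0.96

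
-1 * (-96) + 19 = 115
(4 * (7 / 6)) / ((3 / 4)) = 56 / 9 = 6.22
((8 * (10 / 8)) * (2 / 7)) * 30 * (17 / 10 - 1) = 60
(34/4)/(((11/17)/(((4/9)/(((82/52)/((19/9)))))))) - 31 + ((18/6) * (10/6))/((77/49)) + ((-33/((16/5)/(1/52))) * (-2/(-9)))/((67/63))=-20408096473/1018192032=-20.04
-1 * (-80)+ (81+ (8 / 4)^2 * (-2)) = 153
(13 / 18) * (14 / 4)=91 / 36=2.53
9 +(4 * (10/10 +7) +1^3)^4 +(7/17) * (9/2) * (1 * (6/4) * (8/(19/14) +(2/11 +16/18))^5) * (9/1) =2629301739295344598726/1647352827022419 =1596076.87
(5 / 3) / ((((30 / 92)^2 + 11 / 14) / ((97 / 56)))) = 256565 / 79278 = 3.24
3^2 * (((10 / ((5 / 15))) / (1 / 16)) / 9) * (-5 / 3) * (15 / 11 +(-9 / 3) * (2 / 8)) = -5400 / 11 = -490.91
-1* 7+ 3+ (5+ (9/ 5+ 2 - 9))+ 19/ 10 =-2.30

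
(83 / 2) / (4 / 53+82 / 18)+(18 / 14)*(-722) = -28431027 / 30926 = -919.32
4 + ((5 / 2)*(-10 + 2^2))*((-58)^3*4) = 11706724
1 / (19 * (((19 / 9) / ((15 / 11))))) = 135 / 3971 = 0.03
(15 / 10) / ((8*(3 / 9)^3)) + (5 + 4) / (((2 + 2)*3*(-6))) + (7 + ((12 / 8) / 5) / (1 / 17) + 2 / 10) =1379 / 80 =17.24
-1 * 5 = -5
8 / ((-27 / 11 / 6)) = -176 / 9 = -19.56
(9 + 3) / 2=6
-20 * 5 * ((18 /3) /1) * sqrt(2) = -600 * sqrt(2) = -848.53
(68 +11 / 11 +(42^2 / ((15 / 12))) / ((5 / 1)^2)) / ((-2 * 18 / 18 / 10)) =-15681 / 25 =-627.24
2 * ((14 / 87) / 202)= 14 / 8787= 0.00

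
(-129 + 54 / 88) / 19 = -5649 / 836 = -6.76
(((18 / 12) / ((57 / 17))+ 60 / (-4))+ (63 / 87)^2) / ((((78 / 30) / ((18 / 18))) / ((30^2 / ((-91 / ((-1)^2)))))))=144101250 / 2700451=53.36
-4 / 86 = -2 / 43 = -0.05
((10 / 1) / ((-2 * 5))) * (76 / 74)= -38 / 37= -1.03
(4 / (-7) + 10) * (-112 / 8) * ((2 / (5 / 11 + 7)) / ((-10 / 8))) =5808 / 205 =28.33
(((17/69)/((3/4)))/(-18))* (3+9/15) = -68/1035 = -0.07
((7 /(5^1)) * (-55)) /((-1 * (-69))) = -1.12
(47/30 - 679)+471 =-6193/30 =-206.43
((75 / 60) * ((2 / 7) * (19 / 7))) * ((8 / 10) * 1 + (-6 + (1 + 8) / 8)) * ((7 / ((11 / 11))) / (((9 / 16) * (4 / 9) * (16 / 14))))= -3097 / 32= -96.78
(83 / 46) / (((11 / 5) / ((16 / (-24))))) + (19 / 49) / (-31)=-644806 / 1152921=-0.56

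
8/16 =1/2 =0.50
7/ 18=0.39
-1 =-1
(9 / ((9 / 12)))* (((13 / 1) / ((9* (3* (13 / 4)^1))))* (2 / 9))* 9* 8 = 256 / 9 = 28.44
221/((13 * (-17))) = -1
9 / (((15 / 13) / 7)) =273 / 5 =54.60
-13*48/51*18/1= -3744/17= -220.24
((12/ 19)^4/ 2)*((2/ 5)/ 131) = 20736/ 85360255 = 0.00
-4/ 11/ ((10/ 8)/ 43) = -688/ 55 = -12.51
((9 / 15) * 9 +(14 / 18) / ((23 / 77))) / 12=2071 / 3105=0.67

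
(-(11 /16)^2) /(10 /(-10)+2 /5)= 605 /768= 0.79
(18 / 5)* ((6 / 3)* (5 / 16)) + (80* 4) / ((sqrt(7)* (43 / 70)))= 9 / 4 + 3200* sqrt(7) / 43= 199.14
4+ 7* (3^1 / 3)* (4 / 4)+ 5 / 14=159 / 14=11.36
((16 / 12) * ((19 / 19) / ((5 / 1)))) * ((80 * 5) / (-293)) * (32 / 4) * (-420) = 358400 / 293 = 1223.21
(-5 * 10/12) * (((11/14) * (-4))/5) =55/21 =2.62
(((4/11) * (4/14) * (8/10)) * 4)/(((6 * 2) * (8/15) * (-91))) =-4/7007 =-0.00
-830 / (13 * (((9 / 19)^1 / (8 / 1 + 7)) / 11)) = -867350 / 39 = -22239.74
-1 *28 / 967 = -28 / 967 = -0.03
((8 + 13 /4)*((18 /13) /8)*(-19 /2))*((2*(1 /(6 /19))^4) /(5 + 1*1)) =-12380495 /19968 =-620.02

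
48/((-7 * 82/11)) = -264/287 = -0.92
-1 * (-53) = 53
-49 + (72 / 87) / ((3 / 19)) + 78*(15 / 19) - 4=7615 / 551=13.82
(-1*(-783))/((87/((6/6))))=9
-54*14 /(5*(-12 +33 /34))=8568 /625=13.71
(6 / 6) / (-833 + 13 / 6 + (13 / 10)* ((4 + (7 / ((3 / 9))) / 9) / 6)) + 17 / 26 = 2533471 / 3881878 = 0.65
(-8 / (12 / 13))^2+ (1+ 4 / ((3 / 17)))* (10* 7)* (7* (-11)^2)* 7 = 88402066 / 9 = 9822451.78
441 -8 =433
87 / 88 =0.99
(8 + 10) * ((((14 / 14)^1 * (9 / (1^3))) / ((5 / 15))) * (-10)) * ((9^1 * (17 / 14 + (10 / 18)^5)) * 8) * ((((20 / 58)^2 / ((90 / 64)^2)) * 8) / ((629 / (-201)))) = 183993790627840 / 2699430867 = 68160.22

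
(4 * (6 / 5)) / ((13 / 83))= 1992 / 65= 30.65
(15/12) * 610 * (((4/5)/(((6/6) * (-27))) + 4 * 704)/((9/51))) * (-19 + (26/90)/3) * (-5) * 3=2515134905360/729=3450116468.26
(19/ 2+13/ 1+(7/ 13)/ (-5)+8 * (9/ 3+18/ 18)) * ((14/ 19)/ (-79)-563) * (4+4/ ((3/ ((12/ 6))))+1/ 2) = -85649399027/ 390260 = -219467.53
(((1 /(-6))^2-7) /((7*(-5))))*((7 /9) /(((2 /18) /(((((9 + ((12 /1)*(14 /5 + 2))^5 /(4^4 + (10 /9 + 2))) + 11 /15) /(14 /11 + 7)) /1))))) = 1678462585827317 /4069406250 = 412458.84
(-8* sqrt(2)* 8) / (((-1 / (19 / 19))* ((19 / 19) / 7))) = 448* sqrt(2) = 633.57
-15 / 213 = -5 / 71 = -0.07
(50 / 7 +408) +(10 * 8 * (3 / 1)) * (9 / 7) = 5066 / 7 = 723.71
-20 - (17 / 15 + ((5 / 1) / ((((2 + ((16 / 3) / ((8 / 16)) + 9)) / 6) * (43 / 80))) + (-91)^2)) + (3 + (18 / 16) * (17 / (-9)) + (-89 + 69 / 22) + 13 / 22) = -6190154339 / 737880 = -8389.11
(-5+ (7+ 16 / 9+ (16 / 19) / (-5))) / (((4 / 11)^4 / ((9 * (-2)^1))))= -22591063 / 6080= -3715.64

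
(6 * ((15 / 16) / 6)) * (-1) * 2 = -15 / 8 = -1.88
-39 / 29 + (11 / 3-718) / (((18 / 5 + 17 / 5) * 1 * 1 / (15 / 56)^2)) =-5517153 / 636608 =-8.67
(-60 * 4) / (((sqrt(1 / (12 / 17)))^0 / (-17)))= 4080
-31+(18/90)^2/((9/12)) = -2321/75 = -30.95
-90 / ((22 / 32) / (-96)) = 138240 / 11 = 12567.27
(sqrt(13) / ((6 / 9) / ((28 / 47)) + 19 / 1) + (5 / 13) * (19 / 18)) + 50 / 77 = 42 * sqrt(13) / 845 + 19015 / 18018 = 1.23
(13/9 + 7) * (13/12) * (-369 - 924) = -106457/9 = -11828.56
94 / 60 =47 / 30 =1.57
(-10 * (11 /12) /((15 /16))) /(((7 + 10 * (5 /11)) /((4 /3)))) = -3872 /3429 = -1.13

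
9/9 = 1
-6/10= -0.60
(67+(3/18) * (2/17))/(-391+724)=3418/16983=0.20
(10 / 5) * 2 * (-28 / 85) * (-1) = 112 / 85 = 1.32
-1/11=-0.09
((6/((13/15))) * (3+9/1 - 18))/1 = -540/13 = -41.54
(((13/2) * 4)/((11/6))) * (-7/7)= -14.18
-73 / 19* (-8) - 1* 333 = -5743 / 19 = -302.26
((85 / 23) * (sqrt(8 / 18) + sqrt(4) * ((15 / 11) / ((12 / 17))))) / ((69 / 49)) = 54145 / 4554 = 11.89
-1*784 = -784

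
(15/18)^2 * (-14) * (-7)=1225/18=68.06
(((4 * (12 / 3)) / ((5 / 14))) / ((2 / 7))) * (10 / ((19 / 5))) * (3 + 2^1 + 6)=86240 / 19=4538.95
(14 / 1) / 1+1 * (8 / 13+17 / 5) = 1171 / 65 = 18.02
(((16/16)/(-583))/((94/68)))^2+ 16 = 12013037972/750814801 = 16.00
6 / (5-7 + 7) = 6 / 5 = 1.20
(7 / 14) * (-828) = -414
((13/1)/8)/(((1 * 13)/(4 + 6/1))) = 1.25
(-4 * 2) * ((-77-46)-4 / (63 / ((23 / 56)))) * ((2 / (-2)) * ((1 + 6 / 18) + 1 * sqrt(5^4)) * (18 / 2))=-233257.44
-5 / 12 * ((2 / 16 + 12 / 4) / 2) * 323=-40375 / 192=-210.29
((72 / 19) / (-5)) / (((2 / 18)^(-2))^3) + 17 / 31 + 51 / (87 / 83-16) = -36339363194 / 12694649265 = -2.86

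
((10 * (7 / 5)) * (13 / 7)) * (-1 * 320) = -8320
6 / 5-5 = -19 / 5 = -3.80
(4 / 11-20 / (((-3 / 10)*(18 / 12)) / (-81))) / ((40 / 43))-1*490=-479557 / 110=-4359.61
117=117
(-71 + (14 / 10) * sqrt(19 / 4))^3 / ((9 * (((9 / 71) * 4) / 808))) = -258080008913 / 4050 + 75959656507 * sqrt(19) / 40500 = -55548138.83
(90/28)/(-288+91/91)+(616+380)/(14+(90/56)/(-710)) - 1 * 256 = -41338016987/223621790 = -184.86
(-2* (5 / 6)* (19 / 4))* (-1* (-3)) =-95 / 4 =-23.75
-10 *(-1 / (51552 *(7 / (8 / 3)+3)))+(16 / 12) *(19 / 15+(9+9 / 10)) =431749 / 28998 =14.89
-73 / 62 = -1.18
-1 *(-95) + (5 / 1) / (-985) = 18714 / 197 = 94.99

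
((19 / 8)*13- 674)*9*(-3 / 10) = 27783 / 16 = 1736.44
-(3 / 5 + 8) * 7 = -301 / 5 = -60.20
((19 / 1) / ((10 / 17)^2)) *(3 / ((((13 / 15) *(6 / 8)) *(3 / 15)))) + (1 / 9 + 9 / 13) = 1267.96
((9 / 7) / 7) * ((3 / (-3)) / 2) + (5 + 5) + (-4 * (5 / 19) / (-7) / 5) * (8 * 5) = 20689 / 1862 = 11.11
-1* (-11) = 11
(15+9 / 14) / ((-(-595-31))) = 219 / 8764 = 0.02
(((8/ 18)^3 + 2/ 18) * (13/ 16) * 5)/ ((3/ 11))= 103675/ 34992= 2.96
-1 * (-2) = 2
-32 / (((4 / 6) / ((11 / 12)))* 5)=-44 / 5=-8.80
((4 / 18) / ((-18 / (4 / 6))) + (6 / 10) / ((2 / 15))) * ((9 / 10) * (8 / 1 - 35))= -2183 / 20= -109.15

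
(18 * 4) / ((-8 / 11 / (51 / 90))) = -561 / 10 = -56.10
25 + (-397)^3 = -62570748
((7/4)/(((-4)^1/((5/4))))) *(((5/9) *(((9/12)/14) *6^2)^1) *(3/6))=-75/256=-0.29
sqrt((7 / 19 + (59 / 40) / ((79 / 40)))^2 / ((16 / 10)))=837 * sqrt(10) / 3002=0.88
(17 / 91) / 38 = 17 / 3458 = 0.00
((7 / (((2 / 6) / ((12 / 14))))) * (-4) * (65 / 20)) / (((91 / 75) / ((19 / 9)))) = -2850 / 7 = -407.14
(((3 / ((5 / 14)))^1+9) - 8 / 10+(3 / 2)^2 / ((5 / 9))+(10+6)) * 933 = 683889 / 20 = 34194.45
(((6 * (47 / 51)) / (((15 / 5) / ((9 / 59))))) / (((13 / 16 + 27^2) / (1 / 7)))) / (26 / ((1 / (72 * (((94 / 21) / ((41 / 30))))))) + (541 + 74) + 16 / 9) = 1664928 / 204143710321967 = 0.00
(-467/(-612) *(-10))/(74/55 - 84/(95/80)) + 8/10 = 100957511/110946420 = 0.91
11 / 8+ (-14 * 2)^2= 6283 / 8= 785.38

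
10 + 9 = 19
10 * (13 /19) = 130 /19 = 6.84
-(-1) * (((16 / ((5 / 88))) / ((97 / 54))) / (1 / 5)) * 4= 304128 / 97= 3135.34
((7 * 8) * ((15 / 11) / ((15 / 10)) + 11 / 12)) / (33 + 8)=3374 / 1353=2.49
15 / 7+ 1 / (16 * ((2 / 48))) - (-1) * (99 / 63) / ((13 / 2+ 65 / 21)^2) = 3.66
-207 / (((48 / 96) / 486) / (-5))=1006020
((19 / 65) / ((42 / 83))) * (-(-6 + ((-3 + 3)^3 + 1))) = 1577 / 546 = 2.89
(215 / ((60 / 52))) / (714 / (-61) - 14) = -34099 / 4704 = -7.25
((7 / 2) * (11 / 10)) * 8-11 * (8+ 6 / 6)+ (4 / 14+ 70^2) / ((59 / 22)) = 3632387 / 2065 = 1759.03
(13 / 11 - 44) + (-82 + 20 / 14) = -9501 / 77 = -123.39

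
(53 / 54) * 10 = 265 / 27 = 9.81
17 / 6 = 2.83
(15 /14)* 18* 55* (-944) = -7009200 /7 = -1001314.29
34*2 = 68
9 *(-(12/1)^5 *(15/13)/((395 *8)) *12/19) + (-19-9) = -10624060/19513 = -544.46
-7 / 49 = -1 / 7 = -0.14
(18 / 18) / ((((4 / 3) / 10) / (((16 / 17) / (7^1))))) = 120 / 119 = 1.01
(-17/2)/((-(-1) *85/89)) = -89/10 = -8.90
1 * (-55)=-55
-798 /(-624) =133 /104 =1.28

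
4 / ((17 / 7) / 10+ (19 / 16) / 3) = 6720 / 1073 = 6.26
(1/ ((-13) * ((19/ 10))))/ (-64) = 5/ 7904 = 0.00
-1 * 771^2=-594441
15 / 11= 1.36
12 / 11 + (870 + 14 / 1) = 9736 / 11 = 885.09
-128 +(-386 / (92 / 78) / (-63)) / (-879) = -54345805 / 424557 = -128.01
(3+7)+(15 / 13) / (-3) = 125 / 13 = 9.62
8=8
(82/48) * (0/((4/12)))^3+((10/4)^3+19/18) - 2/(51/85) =961/72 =13.35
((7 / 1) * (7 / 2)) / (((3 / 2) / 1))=16.33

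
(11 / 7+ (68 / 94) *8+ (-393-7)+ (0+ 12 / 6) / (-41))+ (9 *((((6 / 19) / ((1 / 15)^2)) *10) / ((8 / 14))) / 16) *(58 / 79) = 19568520149 / 161975912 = 120.81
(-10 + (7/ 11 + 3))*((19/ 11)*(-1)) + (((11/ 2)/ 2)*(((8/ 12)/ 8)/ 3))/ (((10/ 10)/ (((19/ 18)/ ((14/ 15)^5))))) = 23126873815/ 2082454528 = 11.11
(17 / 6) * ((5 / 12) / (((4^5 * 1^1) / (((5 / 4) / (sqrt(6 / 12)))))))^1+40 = 425 * sqrt(2) / 294912+40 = 40.00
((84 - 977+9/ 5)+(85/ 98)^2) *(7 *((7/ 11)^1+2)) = -112729061/ 6860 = -16432.81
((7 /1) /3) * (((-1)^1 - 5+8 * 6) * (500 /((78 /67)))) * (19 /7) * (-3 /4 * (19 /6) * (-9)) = 63490875 /26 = 2441956.73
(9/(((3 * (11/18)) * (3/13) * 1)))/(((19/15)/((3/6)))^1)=1755/209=8.40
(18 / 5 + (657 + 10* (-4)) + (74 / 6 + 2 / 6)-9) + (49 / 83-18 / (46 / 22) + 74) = 19765261 / 28635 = 690.25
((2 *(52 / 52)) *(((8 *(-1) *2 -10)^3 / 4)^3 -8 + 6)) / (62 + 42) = -42417997493 / 26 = -1631461442.04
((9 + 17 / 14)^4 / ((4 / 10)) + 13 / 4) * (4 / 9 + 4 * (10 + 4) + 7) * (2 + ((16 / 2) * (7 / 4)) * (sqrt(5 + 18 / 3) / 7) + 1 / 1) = 1193993951839 / 230496 + 1193993951839 * sqrt(11) / 345744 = 16633754.65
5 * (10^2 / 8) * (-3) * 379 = -142125 / 2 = -71062.50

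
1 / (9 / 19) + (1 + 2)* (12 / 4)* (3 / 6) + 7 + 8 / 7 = 1859 / 126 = 14.75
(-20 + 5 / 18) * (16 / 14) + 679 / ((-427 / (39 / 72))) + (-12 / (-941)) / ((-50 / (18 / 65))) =-23.40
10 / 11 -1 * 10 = -100 / 11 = -9.09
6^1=6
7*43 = 301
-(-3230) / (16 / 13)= 20995 / 8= 2624.38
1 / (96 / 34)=17 / 48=0.35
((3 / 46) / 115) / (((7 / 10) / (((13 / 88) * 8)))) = 39 / 40733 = 0.00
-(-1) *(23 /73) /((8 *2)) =23 /1168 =0.02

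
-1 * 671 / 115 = -671 / 115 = -5.83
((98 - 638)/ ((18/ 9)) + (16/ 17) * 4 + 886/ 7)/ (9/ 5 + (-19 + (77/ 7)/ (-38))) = 3157800/ 395437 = 7.99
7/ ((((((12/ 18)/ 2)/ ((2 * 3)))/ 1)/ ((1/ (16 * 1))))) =63/ 8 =7.88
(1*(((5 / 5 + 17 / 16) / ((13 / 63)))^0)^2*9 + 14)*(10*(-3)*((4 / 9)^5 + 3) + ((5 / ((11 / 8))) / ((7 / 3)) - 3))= -3205659109 / 1515591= -2115.12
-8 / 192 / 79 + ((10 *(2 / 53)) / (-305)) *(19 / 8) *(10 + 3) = -237389 / 6129768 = -0.04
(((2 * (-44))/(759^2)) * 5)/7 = -0.00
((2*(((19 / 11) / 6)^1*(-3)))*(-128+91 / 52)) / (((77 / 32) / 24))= 1842240 / 847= 2175.02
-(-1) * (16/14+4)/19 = 36/133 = 0.27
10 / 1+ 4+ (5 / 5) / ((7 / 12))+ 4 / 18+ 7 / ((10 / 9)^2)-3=117221 / 6300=18.61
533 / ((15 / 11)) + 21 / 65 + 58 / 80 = 611387 / 1560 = 391.91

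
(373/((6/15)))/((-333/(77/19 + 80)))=-2978405/12654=-235.37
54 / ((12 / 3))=27 / 2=13.50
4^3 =64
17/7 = 2.43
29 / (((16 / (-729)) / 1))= -1321.31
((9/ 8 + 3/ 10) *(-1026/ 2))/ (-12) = 9747/ 160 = 60.92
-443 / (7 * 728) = -443 / 5096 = -0.09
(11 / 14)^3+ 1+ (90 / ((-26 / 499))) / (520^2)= 356570587 / 241142720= 1.48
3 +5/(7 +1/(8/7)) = 229/63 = 3.63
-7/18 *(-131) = 917/18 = 50.94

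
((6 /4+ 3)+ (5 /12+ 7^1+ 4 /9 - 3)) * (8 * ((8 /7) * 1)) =5392 /63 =85.59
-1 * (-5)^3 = 125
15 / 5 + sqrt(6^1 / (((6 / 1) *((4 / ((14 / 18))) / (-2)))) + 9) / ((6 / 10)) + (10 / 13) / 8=161 / 52 + 5 *sqrt(310) / 18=7.99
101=101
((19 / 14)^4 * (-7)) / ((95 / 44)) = -75449 / 6860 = -11.00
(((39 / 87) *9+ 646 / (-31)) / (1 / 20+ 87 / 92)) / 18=-1737305 / 1852839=-0.94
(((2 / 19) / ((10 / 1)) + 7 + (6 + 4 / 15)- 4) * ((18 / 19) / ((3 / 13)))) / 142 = 0.27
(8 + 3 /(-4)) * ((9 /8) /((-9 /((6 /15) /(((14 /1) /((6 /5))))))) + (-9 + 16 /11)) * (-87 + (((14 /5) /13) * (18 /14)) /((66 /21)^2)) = 2306368700133 /484484000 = 4760.46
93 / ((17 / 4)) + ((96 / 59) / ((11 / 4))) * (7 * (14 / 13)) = 3778308 / 143429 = 26.34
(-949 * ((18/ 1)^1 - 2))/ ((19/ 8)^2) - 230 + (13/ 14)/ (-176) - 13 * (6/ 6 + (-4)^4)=-5570879541/ 889504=-6262.91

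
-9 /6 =-3 /2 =-1.50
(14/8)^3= 343/64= 5.36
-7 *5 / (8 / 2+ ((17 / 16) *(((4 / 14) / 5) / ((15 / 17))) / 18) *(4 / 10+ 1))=-1890000 / 216289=-8.74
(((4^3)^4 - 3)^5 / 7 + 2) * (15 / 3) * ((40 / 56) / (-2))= -33230670184072579296155079706830432675 / 98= -339088471266046727511786500000000000.00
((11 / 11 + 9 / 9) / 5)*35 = 14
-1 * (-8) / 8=1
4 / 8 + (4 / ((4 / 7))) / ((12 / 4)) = 17 / 6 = 2.83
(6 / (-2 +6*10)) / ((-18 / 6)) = -1 / 29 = -0.03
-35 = -35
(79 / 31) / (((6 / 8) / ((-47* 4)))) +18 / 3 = -58850 / 93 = -632.80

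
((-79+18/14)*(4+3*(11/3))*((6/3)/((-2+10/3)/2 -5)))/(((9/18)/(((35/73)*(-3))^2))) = 154224000/69277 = 2226.19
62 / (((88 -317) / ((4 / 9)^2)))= -0.05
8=8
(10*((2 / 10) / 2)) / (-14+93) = 0.01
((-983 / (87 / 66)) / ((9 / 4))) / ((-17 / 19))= 1643576 / 4437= 370.43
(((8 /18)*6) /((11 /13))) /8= 13 /33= 0.39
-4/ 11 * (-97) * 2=776/ 11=70.55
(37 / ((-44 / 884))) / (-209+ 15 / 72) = 196248 / 55121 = 3.56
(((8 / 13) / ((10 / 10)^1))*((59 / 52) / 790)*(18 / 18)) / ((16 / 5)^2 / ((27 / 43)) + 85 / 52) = 31860 / 646795357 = 0.00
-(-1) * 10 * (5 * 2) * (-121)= -12100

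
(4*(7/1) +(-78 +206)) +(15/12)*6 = 327/2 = 163.50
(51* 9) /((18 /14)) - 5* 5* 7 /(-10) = 374.50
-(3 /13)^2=-9 /169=-0.05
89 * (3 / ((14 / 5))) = 1335 / 14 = 95.36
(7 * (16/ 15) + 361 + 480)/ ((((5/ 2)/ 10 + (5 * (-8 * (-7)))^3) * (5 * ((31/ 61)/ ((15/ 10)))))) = 0.00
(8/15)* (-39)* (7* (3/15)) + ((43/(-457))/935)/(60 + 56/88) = -3772440159/129548075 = -29.12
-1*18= -18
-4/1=-4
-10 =-10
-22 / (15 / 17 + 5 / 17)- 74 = -927 / 10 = -92.70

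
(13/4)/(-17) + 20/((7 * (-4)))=-431/476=-0.91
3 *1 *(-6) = -18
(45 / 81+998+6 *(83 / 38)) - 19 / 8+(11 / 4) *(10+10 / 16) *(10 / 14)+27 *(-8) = 31185445 / 38304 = 814.16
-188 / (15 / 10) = -125.33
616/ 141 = 4.37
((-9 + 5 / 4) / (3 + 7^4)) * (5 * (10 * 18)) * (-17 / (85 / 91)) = 126945 / 2404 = 52.81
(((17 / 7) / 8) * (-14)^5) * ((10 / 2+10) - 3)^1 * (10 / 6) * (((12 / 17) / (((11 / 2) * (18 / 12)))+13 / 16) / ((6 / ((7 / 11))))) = -225802045 / 726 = -311022.10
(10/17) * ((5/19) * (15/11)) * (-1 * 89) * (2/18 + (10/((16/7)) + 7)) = -9200375/42636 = -215.79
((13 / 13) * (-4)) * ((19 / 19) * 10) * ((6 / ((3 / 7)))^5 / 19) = -21512960 / 19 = -1132261.05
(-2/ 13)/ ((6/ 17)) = -17/ 39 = -0.44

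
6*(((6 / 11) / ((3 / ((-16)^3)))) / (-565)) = 49152 / 6215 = 7.91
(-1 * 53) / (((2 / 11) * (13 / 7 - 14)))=4081 / 170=24.01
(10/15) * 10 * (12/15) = 16/3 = 5.33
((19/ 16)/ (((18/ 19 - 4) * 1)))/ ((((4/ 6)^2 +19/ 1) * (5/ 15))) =-9747/ 162400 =-0.06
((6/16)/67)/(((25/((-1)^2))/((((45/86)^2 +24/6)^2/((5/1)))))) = 2997386643/3664954672000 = 0.00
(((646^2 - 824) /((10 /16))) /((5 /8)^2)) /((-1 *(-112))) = 13327744 /875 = 15231.71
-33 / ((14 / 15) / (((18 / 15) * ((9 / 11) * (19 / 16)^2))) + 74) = -964953 / 2183546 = -0.44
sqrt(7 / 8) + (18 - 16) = sqrt(14) / 4 + 2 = 2.94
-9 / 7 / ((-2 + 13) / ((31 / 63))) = -0.06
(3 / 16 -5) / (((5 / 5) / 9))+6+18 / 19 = -11055 / 304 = -36.37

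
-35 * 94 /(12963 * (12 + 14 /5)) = -8225 /479631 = -0.02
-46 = -46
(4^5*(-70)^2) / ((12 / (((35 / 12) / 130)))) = 9381.20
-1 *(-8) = 8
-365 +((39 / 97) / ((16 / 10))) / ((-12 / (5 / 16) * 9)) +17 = -155547973 / 446976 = -348.00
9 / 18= 1 / 2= 0.50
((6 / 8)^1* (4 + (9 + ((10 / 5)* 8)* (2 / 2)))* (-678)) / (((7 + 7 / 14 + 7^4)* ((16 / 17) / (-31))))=15542811 / 77072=201.67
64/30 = 32/15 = 2.13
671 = 671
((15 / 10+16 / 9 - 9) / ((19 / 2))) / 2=-103 / 342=-0.30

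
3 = 3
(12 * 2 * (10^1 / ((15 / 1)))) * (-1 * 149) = -2384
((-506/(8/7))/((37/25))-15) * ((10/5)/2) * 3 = -139485/148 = -942.47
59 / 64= 0.92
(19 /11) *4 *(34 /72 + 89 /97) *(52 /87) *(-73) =-350017772 /835461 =-418.95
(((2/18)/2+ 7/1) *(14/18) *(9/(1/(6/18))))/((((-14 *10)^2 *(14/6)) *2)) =127/705600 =0.00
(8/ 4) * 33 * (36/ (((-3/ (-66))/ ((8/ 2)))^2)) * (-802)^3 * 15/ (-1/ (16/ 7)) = 2277960175128084480/ 7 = 325422882161154925.71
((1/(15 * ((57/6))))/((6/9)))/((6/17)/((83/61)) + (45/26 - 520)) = -36686/1805352355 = -0.00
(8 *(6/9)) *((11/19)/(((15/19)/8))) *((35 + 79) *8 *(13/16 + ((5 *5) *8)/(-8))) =-3451008/5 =-690201.60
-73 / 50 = -1.46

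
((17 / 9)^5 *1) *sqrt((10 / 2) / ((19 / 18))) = 52.33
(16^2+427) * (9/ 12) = 2049/ 4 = 512.25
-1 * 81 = -81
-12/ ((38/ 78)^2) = -18252/ 361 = -50.56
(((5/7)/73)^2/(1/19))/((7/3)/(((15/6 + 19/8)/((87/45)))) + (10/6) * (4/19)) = 15838875/11112265276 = 0.00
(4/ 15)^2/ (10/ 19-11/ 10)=-608/ 4905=-0.12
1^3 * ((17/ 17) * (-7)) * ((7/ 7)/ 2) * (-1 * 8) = 28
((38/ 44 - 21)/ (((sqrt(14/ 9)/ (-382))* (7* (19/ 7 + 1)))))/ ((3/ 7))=84613* sqrt(14)/ 572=553.48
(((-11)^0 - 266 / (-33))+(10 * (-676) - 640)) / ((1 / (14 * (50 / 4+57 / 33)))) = -534387091 / 363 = -1472140.75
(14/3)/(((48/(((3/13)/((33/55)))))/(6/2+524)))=18445/936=19.71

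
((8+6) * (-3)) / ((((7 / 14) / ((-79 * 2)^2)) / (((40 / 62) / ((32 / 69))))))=-90432090 / 31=-2917164.19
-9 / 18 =-1 / 2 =-0.50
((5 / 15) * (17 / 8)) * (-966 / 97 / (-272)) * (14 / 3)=1127 / 9312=0.12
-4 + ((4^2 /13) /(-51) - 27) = -20569 /663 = -31.02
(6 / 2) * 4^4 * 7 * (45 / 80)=3024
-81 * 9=-729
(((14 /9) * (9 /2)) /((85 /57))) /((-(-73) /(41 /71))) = 16359 /440555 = 0.04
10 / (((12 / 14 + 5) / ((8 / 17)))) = 560 / 697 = 0.80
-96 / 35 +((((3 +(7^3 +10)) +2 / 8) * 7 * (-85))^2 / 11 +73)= 25161220979659 / 6160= 4084613795.40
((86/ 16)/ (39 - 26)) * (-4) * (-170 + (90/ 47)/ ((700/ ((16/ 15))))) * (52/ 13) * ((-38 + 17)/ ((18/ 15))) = -60123718/ 3055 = -19680.43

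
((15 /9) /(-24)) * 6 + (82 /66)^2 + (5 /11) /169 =831601 /736164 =1.13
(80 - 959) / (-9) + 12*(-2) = 221 / 3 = 73.67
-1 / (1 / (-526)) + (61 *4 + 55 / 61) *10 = 181476 / 61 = 2975.02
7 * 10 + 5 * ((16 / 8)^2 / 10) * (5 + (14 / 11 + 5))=1018 / 11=92.55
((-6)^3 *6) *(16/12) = -1728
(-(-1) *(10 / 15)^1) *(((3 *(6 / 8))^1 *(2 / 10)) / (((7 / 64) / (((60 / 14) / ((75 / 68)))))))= 13056 / 1225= 10.66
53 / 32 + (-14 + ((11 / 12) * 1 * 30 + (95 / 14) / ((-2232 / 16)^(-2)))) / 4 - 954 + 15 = 3592843 / 112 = 32078.96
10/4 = 5/2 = 2.50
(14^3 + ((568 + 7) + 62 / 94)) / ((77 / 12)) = 170208 / 329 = 517.35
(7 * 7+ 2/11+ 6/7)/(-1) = -3853/77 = -50.04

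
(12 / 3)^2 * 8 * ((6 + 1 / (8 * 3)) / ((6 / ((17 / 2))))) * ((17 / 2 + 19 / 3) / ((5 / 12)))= 351016 / 9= 39001.78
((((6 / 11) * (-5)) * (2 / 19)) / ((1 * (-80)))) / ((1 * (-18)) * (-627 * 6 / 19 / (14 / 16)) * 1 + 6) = 7 / 7957048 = 0.00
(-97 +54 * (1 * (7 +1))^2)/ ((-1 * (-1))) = 3359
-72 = -72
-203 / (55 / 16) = -59.05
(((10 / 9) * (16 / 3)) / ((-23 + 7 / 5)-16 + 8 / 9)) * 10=-2000 / 1239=-1.61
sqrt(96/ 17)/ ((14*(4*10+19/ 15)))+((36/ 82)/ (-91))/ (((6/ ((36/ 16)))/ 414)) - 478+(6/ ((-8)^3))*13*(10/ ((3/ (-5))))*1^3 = -227422625/ 477568+30*sqrt(102)/ 73661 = -476.21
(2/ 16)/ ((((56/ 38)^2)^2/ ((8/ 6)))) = 130321/ 3687936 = 0.04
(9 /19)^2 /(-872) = -81 /314792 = -0.00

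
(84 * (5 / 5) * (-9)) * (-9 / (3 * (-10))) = -1134 / 5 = -226.80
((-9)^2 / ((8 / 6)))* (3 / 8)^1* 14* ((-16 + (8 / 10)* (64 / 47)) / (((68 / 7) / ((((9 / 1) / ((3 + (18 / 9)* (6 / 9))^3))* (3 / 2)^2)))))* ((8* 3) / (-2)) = 51326040339 / 35108060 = 1461.94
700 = 700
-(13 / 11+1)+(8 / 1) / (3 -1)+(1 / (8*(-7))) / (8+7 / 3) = 34687 / 19096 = 1.82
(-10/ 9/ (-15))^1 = 2/ 27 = 0.07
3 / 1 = 3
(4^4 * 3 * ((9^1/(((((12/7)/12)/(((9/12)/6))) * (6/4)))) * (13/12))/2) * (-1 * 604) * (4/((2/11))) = -29020992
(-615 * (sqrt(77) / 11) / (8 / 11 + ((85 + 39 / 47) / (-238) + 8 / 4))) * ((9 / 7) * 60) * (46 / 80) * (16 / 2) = -1220600340 * sqrt(77) / 145603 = -73561.15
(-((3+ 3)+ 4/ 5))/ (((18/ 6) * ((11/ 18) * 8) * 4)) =-51/ 440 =-0.12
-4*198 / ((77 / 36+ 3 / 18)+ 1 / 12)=-331.53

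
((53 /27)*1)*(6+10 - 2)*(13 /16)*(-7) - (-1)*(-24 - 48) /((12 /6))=-41537 /216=-192.30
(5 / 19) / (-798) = -5 / 15162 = -0.00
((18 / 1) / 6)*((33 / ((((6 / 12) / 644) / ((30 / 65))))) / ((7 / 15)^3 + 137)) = 1291059000 / 3007667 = 429.26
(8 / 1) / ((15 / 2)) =16 / 15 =1.07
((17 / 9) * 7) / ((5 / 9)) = 23.80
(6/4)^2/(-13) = -9/52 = -0.17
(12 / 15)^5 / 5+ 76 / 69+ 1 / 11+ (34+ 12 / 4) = 453714716 / 11859375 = 38.26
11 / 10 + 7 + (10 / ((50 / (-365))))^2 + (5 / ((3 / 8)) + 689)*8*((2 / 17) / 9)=24834409 / 4590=5410.55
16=16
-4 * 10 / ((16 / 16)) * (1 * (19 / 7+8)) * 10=-30000 / 7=-4285.71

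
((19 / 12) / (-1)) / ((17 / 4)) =-19 / 51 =-0.37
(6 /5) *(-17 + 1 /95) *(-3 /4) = 15.29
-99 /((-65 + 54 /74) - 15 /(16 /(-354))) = -2664 /7201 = -0.37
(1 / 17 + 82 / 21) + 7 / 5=9574 / 1785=5.36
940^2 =883600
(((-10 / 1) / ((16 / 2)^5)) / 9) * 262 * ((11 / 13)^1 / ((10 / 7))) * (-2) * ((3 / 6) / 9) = 10087 / 17252352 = 0.00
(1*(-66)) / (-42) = 11 / 7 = 1.57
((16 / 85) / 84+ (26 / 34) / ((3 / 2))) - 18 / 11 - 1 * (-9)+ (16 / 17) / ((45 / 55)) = 531677 / 58905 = 9.03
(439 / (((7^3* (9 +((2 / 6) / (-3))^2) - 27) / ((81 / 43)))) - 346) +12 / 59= -217575080597 / 629691011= -345.53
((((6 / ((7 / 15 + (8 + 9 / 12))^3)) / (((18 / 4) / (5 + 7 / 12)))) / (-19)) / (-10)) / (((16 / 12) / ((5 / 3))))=201000 / 3213135163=0.00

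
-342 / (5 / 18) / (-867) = 2052 / 1445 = 1.42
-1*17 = -17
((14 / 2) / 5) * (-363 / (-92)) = 2541 / 460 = 5.52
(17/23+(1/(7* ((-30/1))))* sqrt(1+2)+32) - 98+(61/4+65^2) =384099/92 - sqrt(3)/210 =4174.98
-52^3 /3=-140608 /3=-46869.33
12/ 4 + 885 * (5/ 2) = 4431/ 2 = 2215.50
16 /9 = 1.78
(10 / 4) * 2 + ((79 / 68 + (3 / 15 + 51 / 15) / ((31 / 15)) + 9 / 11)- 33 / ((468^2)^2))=808491884761897 / 92696952801024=8.72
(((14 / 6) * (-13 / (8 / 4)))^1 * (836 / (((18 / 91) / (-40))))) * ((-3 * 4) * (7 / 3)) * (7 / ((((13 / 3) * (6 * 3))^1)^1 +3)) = -13568915360 / 2187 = -6204350.87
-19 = -19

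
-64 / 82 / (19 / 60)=-2.46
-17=-17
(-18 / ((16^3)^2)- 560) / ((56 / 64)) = -640.00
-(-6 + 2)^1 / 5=4 / 5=0.80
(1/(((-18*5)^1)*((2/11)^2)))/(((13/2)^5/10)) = -968/3341637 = -0.00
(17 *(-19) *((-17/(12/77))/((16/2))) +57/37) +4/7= 109559525/24864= 4406.35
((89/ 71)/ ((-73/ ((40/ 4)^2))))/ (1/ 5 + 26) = -44500/ 678973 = -0.07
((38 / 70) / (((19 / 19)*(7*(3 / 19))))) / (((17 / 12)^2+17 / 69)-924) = -0.00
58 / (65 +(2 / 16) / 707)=328048 / 367641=0.89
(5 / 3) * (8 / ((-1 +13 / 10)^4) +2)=400810 / 243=1649.42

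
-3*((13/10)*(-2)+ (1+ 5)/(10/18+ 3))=219/80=2.74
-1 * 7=-7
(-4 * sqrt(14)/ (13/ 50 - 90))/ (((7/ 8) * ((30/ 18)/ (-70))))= -9600 * sqrt(14)/ 4487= -8.01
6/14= 3/7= 0.43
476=476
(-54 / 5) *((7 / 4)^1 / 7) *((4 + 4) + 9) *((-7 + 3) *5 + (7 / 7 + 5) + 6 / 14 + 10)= 2295 / 14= 163.93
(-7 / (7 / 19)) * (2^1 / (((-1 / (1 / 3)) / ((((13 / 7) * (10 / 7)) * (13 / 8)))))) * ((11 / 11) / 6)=16055 / 1764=9.10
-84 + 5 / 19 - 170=-4821 / 19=-253.74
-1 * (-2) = 2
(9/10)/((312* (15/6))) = 0.00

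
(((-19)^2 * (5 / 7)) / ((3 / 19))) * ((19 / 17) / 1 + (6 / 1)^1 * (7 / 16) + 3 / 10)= 18855391 / 2856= 6602.03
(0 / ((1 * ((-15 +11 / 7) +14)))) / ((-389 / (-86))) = 0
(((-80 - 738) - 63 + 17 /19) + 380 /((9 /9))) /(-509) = 9502 /9671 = 0.98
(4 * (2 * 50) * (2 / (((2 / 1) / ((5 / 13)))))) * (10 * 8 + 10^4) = 20160000 / 13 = 1550769.23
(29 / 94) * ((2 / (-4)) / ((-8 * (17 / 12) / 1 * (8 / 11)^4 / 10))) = 6368835 / 13090816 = 0.49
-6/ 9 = -2/ 3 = -0.67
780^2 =608400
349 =349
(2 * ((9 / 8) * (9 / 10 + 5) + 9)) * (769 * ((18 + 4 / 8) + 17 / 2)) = 25974513 / 40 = 649362.82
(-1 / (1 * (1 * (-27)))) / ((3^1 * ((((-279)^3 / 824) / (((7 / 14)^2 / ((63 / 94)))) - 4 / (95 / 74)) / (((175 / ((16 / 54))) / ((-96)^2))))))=-80481625 / 7187694860888064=-0.00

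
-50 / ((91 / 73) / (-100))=365000 / 91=4010.99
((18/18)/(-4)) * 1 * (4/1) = -1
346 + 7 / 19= 6581 / 19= 346.37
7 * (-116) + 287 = -525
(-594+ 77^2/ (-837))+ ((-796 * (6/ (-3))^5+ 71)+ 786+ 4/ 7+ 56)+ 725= 155319089/ 5859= 26509.49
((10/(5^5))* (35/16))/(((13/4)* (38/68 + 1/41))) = 4879/1321125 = 0.00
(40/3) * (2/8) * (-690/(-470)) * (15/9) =1150/141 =8.16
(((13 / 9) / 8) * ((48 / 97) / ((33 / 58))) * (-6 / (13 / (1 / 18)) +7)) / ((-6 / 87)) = -457504 / 28809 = -15.88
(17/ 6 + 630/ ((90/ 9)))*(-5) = -1975/ 6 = -329.17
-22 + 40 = 18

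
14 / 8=1.75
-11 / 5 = -2.20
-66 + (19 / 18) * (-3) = -415 / 6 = -69.17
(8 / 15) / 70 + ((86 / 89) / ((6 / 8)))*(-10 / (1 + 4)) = -120044 / 46725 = -2.57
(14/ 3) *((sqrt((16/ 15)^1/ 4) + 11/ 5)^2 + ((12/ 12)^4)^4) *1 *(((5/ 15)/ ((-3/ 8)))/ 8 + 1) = 4928 *sqrt(15)/ 2025 + 51296/ 2025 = 34.76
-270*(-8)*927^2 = 1856150640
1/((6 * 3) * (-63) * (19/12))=-2/3591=-0.00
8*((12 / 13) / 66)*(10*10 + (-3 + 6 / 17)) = 10.89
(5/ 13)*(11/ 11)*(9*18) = 810/ 13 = 62.31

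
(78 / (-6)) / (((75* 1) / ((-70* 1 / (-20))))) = -0.61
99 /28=3.54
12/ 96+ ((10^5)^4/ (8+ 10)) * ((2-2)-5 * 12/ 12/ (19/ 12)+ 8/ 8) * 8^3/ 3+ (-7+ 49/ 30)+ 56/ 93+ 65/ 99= -14316544000000000000027869979/ 6997320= -2046003898635477582849.99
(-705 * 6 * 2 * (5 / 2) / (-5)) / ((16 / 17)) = 35955 / 8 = 4494.38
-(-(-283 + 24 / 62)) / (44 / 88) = -17522 / 31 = -565.23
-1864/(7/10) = -18640/7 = -2662.86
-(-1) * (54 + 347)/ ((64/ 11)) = 4411/ 64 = 68.92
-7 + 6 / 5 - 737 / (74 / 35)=-131121 / 370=-354.38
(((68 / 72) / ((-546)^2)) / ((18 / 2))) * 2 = 17 / 24147396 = 0.00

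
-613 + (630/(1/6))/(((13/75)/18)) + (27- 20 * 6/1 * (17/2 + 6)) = 5072762/13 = 390212.46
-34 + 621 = 587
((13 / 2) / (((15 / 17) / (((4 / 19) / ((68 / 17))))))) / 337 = 221 / 192090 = 0.00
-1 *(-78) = 78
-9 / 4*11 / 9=-11 / 4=-2.75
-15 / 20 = -3 / 4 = -0.75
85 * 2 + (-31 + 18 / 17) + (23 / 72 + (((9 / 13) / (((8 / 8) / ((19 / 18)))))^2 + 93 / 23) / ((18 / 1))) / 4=140.20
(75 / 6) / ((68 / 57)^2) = 81225 / 9248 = 8.78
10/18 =5/9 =0.56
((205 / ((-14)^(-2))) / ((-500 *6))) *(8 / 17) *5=-8036 / 255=-31.51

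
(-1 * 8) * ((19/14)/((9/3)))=-76/21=-3.62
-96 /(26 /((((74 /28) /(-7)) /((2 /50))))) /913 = 22200 /581581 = 0.04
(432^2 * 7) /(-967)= -1306368 /967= -1350.95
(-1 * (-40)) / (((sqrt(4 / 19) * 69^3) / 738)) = 1640 * sqrt(19) / 36501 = 0.20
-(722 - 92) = -630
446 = 446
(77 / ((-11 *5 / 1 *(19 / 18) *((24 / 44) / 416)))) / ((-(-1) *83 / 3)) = -288288 / 7885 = -36.56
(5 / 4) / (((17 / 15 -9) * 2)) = -0.08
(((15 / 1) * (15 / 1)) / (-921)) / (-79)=75 / 24253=0.00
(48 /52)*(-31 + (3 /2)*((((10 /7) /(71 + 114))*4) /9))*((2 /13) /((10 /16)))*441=-97102656 /31265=-3105.79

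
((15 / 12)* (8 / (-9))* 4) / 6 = -20 / 27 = -0.74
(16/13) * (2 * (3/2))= 48/13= 3.69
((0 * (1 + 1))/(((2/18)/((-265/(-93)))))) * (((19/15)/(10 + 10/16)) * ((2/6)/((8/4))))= 0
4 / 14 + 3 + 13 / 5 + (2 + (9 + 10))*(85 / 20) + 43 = 19339 / 140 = 138.14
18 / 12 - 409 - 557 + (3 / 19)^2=-696351 / 722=-964.48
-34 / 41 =-0.83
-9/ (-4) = 9/ 4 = 2.25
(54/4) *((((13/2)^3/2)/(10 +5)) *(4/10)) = 19773/400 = 49.43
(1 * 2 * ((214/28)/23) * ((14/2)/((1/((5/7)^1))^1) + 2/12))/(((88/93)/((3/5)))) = 308481/141680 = 2.18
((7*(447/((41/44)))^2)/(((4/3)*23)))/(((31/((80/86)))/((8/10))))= 64987477632/51537779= 1260.97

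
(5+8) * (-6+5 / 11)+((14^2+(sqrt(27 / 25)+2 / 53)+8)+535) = 3 * sqrt(3) / 5+388830 / 583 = 667.99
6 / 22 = 0.27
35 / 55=7 / 11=0.64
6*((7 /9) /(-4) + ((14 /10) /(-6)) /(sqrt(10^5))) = -7 /6 - 7*sqrt(10) /5000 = -1.17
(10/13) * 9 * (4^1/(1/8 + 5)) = 2880/533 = 5.40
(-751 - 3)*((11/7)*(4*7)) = -33176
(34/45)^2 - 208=-420044/2025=-207.43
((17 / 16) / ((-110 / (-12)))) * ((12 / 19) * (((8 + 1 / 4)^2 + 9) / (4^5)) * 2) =188649 / 17121280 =0.01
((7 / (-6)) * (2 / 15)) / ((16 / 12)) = -7 / 60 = -0.12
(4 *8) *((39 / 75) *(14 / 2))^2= 264992 / 625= 423.99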